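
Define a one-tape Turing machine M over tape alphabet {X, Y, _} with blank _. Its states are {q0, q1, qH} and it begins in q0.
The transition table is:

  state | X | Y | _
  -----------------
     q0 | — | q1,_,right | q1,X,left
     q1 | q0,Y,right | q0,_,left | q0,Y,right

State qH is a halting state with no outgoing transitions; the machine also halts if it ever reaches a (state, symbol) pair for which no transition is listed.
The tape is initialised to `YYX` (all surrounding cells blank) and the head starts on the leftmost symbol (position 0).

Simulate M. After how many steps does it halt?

4

q0 | _[Y]YX   read Y → write _, move right, go to q1
q1 | __[Y]X   read Y → write _, move left, go to q0
q0 | _[_]_X   read _ → write X, move left, go to q1
q1 | [_]X_X   read _ → write Y, move right, go to q0
q0 | Y[X]_X
M halts after 4 transitions.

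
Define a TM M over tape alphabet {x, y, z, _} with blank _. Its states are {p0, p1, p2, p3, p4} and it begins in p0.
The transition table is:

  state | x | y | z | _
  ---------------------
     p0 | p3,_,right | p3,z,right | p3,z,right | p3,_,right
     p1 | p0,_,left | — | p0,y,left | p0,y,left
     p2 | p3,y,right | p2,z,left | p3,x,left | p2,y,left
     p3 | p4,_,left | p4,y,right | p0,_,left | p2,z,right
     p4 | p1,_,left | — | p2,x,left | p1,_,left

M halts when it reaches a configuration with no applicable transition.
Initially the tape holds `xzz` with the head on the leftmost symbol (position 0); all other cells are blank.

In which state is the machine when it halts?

state=p0 head=0 tape=[x]zz__   (p0,x)→(p3,_,right)
state=p3 head=1 tape=_[z]z__   (p3,z)→(p0,_,left)
state=p0 head=0 tape=[_]_z__   (p0,_)→(p3,_,right)
state=p3 head=1 tape=_[_]z__   (p3,_)→(p2,z,right)
state=p2 head=2 tape=_z[z]__   (p2,z)→(p3,x,left)
state=p3 head=1 tape=_[z]x__   (p3,z)→(p0,_,left)
state=p0 head=0 tape=[_]_x__   (p0,_)→(p3,_,right)
state=p3 head=1 tape=_[_]x__   (p3,_)→(p2,z,right)
state=p2 head=2 tape=_z[x]__   (p2,x)→(p3,y,right)
state=p3 head=3 tape=_zy[_]_   (p3,_)→(p2,z,right)
state=p2 head=4 tape=_zyz[_]   (p2,_)→(p2,y,left)
state=p2 head=3 tape=_zy[z]y   (p2,z)→(p3,x,left)
state=p3 head=2 tape=_z[y]xy   (p3,y)→(p4,y,right)
state=p4 head=3 tape=_zy[x]y   (p4,x)→(p1,_,left)
state=p1 head=2 tape=_z[y]_y
No transition is defined for (p1, y); M halts in state p1.

p1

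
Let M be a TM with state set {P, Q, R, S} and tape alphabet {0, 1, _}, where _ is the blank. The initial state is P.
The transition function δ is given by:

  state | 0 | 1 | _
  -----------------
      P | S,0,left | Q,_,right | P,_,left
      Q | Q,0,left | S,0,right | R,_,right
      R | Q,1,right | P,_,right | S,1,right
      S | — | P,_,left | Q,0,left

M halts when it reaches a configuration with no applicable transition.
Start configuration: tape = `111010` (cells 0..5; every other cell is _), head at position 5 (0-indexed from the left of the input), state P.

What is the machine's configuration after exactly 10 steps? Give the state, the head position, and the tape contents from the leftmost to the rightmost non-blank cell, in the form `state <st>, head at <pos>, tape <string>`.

state R, head at 7, tape 1__1_1

state=P head=5 tape=11101[0]__   (P,0)→(S,0,left)
state=S head=4 tape=1110[1]0__   (S,1)→(P,_,left)
state=P head=3 tape=111[0]_0__   (P,0)→(S,0,left)
state=S head=2 tape=11[1]0_0__   (S,1)→(P,_,left)
state=P head=1 tape=1[1]_0_0__   (P,1)→(Q,_,right)
state=Q head=2 tape=1_[_]0_0__   (Q,_)→(R,_,right)
state=R head=3 tape=1__[0]_0__   (R,0)→(Q,1,right)
state=Q head=4 tape=1__1[_]0__   (Q,_)→(R,_,right)
state=R head=5 tape=1__1_[0]__   (R,0)→(Q,1,right)
state=Q head=6 tape=1__1_1[_]_   (Q,_)→(R,_,right)
state=R head=7 tape=1__1_1_[_]
After 10 steps: state R, head at 7, tape 1__1_1.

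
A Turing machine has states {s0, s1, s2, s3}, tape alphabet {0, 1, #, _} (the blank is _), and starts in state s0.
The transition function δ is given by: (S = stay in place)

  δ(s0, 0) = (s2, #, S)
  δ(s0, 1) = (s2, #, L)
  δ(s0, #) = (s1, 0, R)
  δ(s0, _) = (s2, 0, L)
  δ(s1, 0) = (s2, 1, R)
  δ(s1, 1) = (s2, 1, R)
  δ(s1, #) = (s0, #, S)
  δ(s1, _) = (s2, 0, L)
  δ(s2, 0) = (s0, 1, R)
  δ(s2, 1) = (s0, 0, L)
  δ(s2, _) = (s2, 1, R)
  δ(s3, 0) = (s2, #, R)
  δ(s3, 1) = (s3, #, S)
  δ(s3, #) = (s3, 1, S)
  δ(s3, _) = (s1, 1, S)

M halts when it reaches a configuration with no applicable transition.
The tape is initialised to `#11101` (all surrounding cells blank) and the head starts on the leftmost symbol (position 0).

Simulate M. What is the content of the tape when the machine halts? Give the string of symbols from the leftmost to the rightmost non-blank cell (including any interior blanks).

11101#

s0 | [#]11101   read # → write 0, move R, go to s1
s1 | 0[1]1101   read 1 → write 1, move R, go to s2
s2 | 01[1]101   read 1 → write 0, move L, go to s0
s0 | 0[1]0101   read 1 → write #, move L, go to s2
s2 | [0]#0101   read 0 → write 1, move R, go to s0
s0 | 1[#]0101   read # → write 0, move R, go to s1
s1 | 10[0]101   read 0 → write 1, move R, go to s2
s2 | 101[1]01   read 1 → write 0, move L, go to s0
s0 | 10[1]001   read 1 → write #, move L, go to s2
s2 | 1[0]#001   read 0 → write 1, move R, go to s0
s0 | 11[#]001   read # → write 0, move R, go to s1
s1 | 110[0]01   read 0 → write 1, move R, go to s2
s2 | 1101[0]1   read 0 → write 1, move R, go to s0
s0 | 11011[1]   read 1 → write #, move L, go to s2
s2 | 1101[1]#   read 1 → write 0, move L, go to s0
s0 | 110[1]0#   read 1 → write #, move L, go to s2
s2 | 11[0]#0#   read 0 → write 1, move R, go to s0
s0 | 111[#]0#   read # → write 0, move R, go to s1
s1 | 1110[0]#   read 0 → write 1, move R, go to s2
s2 | 11101[#]
The non-blank tape span at halt is 11101#.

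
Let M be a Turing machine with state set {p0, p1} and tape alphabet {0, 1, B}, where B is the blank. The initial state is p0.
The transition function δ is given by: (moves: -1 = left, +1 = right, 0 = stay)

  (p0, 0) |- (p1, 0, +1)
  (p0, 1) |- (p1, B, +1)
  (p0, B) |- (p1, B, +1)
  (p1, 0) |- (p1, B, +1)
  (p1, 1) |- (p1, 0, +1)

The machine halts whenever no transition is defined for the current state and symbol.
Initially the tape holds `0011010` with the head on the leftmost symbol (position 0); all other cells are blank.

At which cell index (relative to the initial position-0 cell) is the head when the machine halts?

p0 | [0]011010B   read 0 → write 0, move +1, go to p1
p1 | 0[0]11010B   read 0 → write B, move +1, go to p1
p1 | 0B[1]1010B   read 1 → write 0, move +1, go to p1
p1 | 0B0[1]010B   read 1 → write 0, move +1, go to p1
p1 | 0B00[0]10B   read 0 → write B, move +1, go to p1
p1 | 0B00B[1]0B   read 1 → write 0, move +1, go to p1
p1 | 0B00B0[0]B   read 0 → write B, move +1, go to p1
p1 | 0B00B0B[B]
At halt the head is at cell 7.

7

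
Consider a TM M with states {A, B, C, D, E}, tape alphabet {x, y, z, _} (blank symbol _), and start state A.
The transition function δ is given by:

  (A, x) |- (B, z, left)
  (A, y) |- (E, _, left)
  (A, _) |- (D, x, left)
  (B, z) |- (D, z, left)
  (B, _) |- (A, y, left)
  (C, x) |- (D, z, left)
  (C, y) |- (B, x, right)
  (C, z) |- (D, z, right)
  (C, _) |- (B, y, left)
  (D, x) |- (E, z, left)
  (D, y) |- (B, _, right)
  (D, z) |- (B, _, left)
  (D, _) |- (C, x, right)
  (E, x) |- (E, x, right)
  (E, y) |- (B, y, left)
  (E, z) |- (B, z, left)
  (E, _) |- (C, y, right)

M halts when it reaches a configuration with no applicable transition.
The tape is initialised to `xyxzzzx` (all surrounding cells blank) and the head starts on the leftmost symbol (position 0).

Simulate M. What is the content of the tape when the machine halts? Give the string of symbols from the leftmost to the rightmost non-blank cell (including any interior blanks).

state=A head=0 tape=____[x]yxzzzx   (A,x)→(B,z,left)
state=B head=-1 tape=___[_]zyxzzzx   (B,_)→(A,y,left)
state=A head=-2 tape=__[_]yzyxzzzx   (A,_)→(D,x,left)
state=D head=-3 tape=_[_]xyzyxzzzx   (D,_)→(C,x,right)
state=C head=-2 tape=_x[x]yzyxzzzx   (C,x)→(D,z,left)
state=D head=-3 tape=_[x]zyzyxzzzx   (D,x)→(E,z,left)
state=E head=-4 tape=[_]zzyzyxzzzx   (E,_)→(C,y,right)
state=C head=-3 tape=y[z]zyzyxzzzx   (C,z)→(D,z,right)
state=D head=-2 tape=yz[z]yzyxzzzx   (D,z)→(B,_,left)
state=B head=-3 tape=y[z]_yzyxzzzx   (B,z)→(D,z,left)
state=D head=-4 tape=[y]z_yzyxzzzx   (D,y)→(B,_,right)
state=B head=-3 tape=_[z]_yzyxzzzx   (B,z)→(D,z,left)
state=D head=-4 tape=[_]z_yzyxzzzx   (D,_)→(C,x,right)
state=C head=-3 tape=x[z]_yzyxzzzx   (C,z)→(D,z,right)
state=D head=-2 tape=xz[_]yzyxzzzx   (D,_)→(C,x,right)
state=C head=-1 tape=xzx[y]zyxzzzx   (C,y)→(B,x,right)
state=B head=0 tape=xzxx[z]yxzzzx   (B,z)→(D,z,left)
state=D head=-1 tape=xzx[x]zyxzzzx   (D,x)→(E,z,left)
state=E head=-2 tape=xz[x]zzyxzzzx   (E,x)→(E,x,right)
state=E head=-1 tape=xzx[z]zyxzzzx   (E,z)→(B,z,left)
state=B head=-2 tape=xz[x]zzyxzzzx
The non-blank tape span at halt is xzxzzyxzzzx.

xzxzzyxzzzx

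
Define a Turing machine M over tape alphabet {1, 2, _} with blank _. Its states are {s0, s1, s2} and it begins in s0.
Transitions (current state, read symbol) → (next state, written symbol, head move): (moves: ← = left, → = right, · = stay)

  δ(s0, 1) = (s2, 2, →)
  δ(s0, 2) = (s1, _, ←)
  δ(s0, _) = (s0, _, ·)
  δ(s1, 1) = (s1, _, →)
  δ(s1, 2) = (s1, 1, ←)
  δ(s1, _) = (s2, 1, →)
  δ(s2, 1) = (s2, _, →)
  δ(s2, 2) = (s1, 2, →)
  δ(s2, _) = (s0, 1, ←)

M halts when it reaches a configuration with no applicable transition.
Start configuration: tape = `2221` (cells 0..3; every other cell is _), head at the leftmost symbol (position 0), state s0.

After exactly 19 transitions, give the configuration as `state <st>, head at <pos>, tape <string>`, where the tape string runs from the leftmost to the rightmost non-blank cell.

s0 | _[2]221_   read 2 → write _, move ←, go to s1
s1 | [_]_221_   read _ → write 1, move →, go to s2
s2 | 1[_]221_   read _ → write 1, move ←, go to s0
s0 | [1]1221_   read 1 → write 2, move →, go to s2
s2 | 2[1]221_   read 1 → write _, move →, go to s2
s2 | 2_[2]21_   read 2 → write 2, move →, go to s1
s1 | 2_2[2]1_   read 2 → write 1, move ←, go to s1
s1 | 2_[2]11_   read 2 → write 1, move ←, go to s1
s1 | 2[_]111_   read _ → write 1, move →, go to s2
s2 | 21[1]11_   read 1 → write _, move →, go to s2
s2 | 21_[1]1_   read 1 → write _, move →, go to s2
s2 | 21__[1]_   read 1 → write _, move →, go to s2
s2 | 21___[_]   read _ → write 1, move ←, go to s0
s0 | 21__[_]1   read _ → write _, move ·, go to s0
s0 | 21__[_]1   read _ → write _, move ·, go to s0
s0 | 21__[_]1   read _ → write _, move ·, go to s0
s0 | 21__[_]1   read _ → write _, move ·, go to s0
s0 | 21__[_]1   read _ → write _, move ·, go to s0
s0 | 21__[_]1   read _ → write _, move ·, go to s0
s0 | 21__[_]1
After 19 steps: state s0, head at 3, tape 21___1.

state s0, head at 3, tape 21___1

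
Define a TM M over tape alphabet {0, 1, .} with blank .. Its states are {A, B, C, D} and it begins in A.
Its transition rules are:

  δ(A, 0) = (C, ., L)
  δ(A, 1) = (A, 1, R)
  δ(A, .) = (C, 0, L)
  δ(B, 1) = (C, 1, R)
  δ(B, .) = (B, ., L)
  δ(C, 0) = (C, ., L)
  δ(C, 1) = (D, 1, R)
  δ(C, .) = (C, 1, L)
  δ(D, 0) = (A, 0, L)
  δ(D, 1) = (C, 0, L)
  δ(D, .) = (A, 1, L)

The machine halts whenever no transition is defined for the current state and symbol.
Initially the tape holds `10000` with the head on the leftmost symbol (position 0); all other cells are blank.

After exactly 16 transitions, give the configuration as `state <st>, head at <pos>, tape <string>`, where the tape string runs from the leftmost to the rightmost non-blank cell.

state=A head=0 tape=[1]0000   (A,1)→(A,1,R)
state=A head=1 tape=1[0]000   (A,0)→(C,.,L)
state=C head=0 tape=[1].000   (C,1)→(D,1,R)
state=D head=1 tape=1[.]000   (D,.)→(A,1,L)
state=A head=0 tape=[1]1000   (A,1)→(A,1,R)
state=A head=1 tape=1[1]000   (A,1)→(A,1,R)
state=A head=2 tape=11[0]00   (A,0)→(C,.,L)
state=C head=1 tape=1[1].00   (C,1)→(D,1,R)
state=D head=2 tape=11[.]00   (D,.)→(A,1,L)
state=A head=1 tape=1[1]100   (A,1)→(A,1,R)
state=A head=2 tape=11[1]00   (A,1)→(A,1,R)
state=A head=3 tape=111[0]0   (A,0)→(C,.,L)
state=C head=2 tape=11[1].0   (C,1)→(D,1,R)
state=D head=3 tape=111[.]0   (D,.)→(A,1,L)
state=A head=2 tape=11[1]10   (A,1)→(A,1,R)
state=A head=3 tape=111[1]0   (A,1)→(A,1,R)
state=A head=4 tape=1111[0]
After 16 steps: state A, head at 4, tape 11110.

state A, head at 4, tape 11110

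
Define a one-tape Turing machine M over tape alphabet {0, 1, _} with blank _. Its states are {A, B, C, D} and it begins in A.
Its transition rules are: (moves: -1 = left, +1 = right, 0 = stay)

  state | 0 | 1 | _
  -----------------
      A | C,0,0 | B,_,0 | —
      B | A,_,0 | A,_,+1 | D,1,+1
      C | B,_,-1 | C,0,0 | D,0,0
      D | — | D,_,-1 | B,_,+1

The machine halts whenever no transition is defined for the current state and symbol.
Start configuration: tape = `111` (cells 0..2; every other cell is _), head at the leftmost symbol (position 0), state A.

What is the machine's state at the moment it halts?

state=A head=0 tape=_[1]11_   (A,1)→(B,_,0)
state=B head=0 tape=_[_]11_   (B,_)→(D,1,+1)
state=D head=1 tape=_1[1]1_   (D,1)→(D,_,-1)
state=D head=0 tape=_[1]_1_   (D,1)→(D,_,-1)
state=D head=-1 tape=[_]__1_   (D,_)→(B,_,+1)
state=B head=0 tape=_[_]_1_   (B,_)→(D,1,+1)
state=D head=1 tape=_1[_]1_   (D,_)→(B,_,+1)
state=B head=2 tape=_1_[1]_   (B,1)→(A,_,+1)
state=A head=3 tape=_1__[_]
No transition is defined for (A, _); M halts in state A.

A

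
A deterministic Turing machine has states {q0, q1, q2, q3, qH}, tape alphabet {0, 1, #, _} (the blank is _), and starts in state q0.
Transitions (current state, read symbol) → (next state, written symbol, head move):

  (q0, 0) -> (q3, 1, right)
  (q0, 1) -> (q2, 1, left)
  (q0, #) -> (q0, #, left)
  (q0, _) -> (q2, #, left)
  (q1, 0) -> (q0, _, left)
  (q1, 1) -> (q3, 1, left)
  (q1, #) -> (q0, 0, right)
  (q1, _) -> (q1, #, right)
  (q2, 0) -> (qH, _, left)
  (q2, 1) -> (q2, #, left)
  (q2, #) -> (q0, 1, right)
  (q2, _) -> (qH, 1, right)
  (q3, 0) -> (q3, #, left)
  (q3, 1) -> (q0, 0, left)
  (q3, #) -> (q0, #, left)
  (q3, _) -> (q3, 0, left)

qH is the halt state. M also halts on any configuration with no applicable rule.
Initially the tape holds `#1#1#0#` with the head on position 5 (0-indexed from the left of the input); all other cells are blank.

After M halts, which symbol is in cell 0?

q0 | _#1#1#[0]#   read 0 → write 1, move right, go to q3
q3 | _#1#1#1[#]   read # → write #, move left, go to q0
q0 | _#1#1#[1]#   read 1 → write 1, move left, go to q2
q2 | _#1#1[#]1#   read # → write 1, move right, go to q0
q0 | _#1#11[1]#   read 1 → write 1, move left, go to q2
q2 | _#1#1[1]1#   read 1 → write #, move left, go to q2
q2 | _#1#[1]#1#   read 1 → write #, move left, go to q2
q2 | _#1[#]##1#   read # → write 1, move right, go to q0
q0 | _#11[#]#1#   read # → write #, move left, go to q0
q0 | _#1[1]##1#   read 1 → write 1, move left, go to q2
q2 | _#[1]1##1#   read 1 → write #, move left, go to q2
q2 | _[#]#1##1#   read # → write 1, move right, go to q0
q0 | _1[#]1##1#   read # → write #, move left, go to q0
q0 | _[1]#1##1#   read 1 → write 1, move left, go to q2
q2 | [_]1#1##1#   read _ → write 1, move right, go to qH
qH | 1[1]#1##1#
Cell 0 holds 1 when M halts.

1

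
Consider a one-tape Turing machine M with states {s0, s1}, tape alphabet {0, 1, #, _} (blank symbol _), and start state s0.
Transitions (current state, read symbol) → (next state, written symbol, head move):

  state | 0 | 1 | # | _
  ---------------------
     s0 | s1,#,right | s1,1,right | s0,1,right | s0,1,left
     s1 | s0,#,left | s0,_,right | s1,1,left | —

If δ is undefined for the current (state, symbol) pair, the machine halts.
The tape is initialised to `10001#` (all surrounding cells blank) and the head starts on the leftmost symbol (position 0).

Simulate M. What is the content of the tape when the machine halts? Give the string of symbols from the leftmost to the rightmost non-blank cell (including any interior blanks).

1_1_1

s0 | [1]0001#___   read 1 → write 1, move right, go to s1
s1 | 1[0]001#___   read 0 → write #, move left, go to s0
s0 | [1]#001#___   read 1 → write 1, move right, go to s1
s1 | 1[#]001#___   read # → write 1, move left, go to s1
s1 | [1]1001#___   read 1 → write _, move right, go to s0
s0 | _[1]001#___   read 1 → write 1, move right, go to s1
s1 | _1[0]01#___   read 0 → write #, move left, go to s0
s0 | _[1]#01#___   read 1 → write 1, move right, go to s1
s1 | _1[#]01#___   read # → write 1, move left, go to s1
s1 | _[1]101#___   read 1 → write _, move right, go to s0
s0 | __[1]01#___   read 1 → write 1, move right, go to s1
s1 | __1[0]1#___   read 0 → write #, move left, go to s0
s0 | __[1]#1#___   read 1 → write 1, move right, go to s1
s1 | __1[#]1#___   read # → write 1, move left, go to s1
s1 | __[1]11#___   read 1 → write _, move right, go to s0
s0 | ___[1]1#___   read 1 → write 1, move right, go to s1
s1 | ___1[1]#___   read 1 → write _, move right, go to s0
s0 | ___1_[#]___   read # → write 1, move right, go to s0
s0 | ___1_1[_]__   read _ → write 1, move left, go to s0
s0 | ___1_[1]1__   read 1 → write 1, move right, go to s1
s1 | ___1_1[1]__   read 1 → write _, move right, go to s0
s0 | ___1_1_[_]_   read _ → write 1, move left, go to s0
s0 | ___1_1[_]1_   read _ → write 1, move left, go to s0
s0 | ___1_[1]11_   read 1 → write 1, move right, go to s1
s1 | ___1_1[1]1_   read 1 → write _, move right, go to s0
s0 | ___1_1_[1]_   read 1 → write 1, move right, go to s1
s1 | ___1_1_1[_]
The non-blank tape span at halt is 1_1_1.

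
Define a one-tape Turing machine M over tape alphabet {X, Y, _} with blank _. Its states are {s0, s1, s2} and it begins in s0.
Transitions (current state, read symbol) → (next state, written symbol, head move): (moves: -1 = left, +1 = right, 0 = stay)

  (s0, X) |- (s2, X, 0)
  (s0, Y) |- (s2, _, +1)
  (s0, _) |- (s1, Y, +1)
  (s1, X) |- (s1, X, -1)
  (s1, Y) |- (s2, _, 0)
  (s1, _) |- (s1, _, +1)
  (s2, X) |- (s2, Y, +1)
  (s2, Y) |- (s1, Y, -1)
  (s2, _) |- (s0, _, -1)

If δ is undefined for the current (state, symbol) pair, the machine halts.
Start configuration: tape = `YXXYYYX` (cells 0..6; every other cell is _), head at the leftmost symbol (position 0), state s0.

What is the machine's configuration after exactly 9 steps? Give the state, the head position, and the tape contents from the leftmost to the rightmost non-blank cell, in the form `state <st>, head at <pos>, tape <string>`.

state s1, head at 2, tape Y_YYYX

s0 | [Y]XXYYYX   read Y → write _, move +1, go to s2
s2 | _[X]XYYYX   read X → write Y, move +1, go to s2
s2 | _Y[X]YYYX   read X → write Y, move +1, go to s2
s2 | _YY[Y]YYX   read Y → write Y, move -1, go to s1
s1 | _Y[Y]YYYX   read Y → write _, move 0, go to s2
s2 | _Y[_]YYYX   read _ → write _, move -1, go to s0
s0 | _[Y]_YYYX   read Y → write _, move +1, go to s2
s2 | __[_]YYYX   read _ → write _, move -1, go to s0
s0 | _[_]_YYYX   read _ → write Y, move +1, go to s1
s1 | _Y[_]YYYX
After 9 steps: state s1, head at 2, tape Y_YYYX.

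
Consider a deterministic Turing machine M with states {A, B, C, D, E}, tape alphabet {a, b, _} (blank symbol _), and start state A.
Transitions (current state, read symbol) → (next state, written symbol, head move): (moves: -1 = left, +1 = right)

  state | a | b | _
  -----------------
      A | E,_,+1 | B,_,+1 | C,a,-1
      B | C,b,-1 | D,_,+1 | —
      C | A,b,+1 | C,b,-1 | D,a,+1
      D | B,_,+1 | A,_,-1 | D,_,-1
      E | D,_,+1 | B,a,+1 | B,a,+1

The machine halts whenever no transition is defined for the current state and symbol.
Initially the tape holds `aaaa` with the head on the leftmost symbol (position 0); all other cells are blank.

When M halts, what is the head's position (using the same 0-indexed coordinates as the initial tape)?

4

state=A head=0 tape=[a]aaa_   (A,a)→(E,_,+1)
state=E head=1 tape=_[a]aa_   (E,a)→(D,_,+1)
state=D head=2 tape=__[a]a_   (D,a)→(B,_,+1)
state=B head=3 tape=___[a]_   (B,a)→(C,b,-1)
state=C head=2 tape=__[_]b_   (C,_)→(D,a,+1)
state=D head=3 tape=__a[b]_   (D,b)→(A,_,-1)
state=A head=2 tape=__[a]__   (A,a)→(E,_,+1)
state=E head=3 tape=___[_]_   (E,_)→(B,a,+1)
state=B head=4 tape=___a[_]
At halt the head is at cell 4.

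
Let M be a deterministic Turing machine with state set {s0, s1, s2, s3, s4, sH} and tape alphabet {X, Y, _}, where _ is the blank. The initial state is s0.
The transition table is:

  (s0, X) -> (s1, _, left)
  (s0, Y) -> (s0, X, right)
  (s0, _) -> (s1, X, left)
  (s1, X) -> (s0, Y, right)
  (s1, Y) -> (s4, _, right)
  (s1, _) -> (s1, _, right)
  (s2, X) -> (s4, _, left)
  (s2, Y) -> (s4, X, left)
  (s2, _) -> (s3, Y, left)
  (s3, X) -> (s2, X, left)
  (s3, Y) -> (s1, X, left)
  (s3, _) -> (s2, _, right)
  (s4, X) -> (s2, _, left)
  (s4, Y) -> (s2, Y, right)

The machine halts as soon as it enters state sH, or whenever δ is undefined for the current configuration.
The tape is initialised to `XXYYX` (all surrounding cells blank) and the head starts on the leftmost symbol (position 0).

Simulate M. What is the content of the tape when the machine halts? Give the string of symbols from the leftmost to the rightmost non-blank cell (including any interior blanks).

s0 | _[X]XYYX   read X → write _, move left, go to s1
s1 | [_]_XYYX   read _ → write _, move right, go to s1
s1 | _[_]XYYX   read _ → write _, move right, go to s1
s1 | __[X]YYX   read X → write Y, move right, go to s0
s0 | __Y[Y]YX   read Y → write X, move right, go to s0
s0 | __YX[Y]X   read Y → write X, move right, go to s0
s0 | __YXX[X]   read X → write _, move left, go to s1
s1 | __YX[X]_   read X → write Y, move right, go to s0
s0 | __YXY[_]   read _ → write X, move left, go to s1
s1 | __YX[Y]X   read Y → write _, move right, go to s4
s4 | __YX_[X]   read X → write _, move left, go to s2
s2 | __YX[_]_   read _ → write Y, move left, go to s3
s3 | __Y[X]Y_   read X → write X, move left, go to s2
s2 | __[Y]XY_   read Y → write X, move left, go to s4
s4 | _[_]XXY_
The non-blank tape span at halt is XXY.

XXY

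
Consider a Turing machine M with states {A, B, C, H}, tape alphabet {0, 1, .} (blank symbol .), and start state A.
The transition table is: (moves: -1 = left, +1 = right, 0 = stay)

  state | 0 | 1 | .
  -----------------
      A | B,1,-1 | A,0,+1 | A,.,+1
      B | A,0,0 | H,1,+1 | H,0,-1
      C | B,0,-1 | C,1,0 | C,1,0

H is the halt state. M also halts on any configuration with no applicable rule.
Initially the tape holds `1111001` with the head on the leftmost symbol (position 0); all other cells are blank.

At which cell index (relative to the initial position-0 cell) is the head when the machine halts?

state=A head=0 tape=..[1]111001   (A,1)→(A,0,+1)
state=A head=1 tape=..0[1]11001   (A,1)→(A,0,+1)
state=A head=2 tape=..00[1]1001   (A,1)→(A,0,+1)
state=A head=3 tape=..000[1]001   (A,1)→(A,0,+1)
state=A head=4 tape=..0000[0]01   (A,0)→(B,1,-1)
state=B head=3 tape=..000[0]101   (B,0)→(A,0,0)
state=A head=3 tape=..000[0]101   (A,0)→(B,1,-1)
state=B head=2 tape=..00[0]1101   (B,0)→(A,0,0)
state=A head=2 tape=..00[0]1101   (A,0)→(B,1,-1)
state=B head=1 tape=..0[0]11101   (B,0)→(A,0,0)
state=A head=1 tape=..0[0]11101   (A,0)→(B,1,-1)
state=B head=0 tape=..[0]111101   (B,0)→(A,0,0)
state=A head=0 tape=..[0]111101   (A,0)→(B,1,-1)
state=B head=-1 tape=.[.]1111101   (B,.)→(H,0,-1)
state=H head=-2 tape=[.]01111101
At halt the head is at cell -2.

-2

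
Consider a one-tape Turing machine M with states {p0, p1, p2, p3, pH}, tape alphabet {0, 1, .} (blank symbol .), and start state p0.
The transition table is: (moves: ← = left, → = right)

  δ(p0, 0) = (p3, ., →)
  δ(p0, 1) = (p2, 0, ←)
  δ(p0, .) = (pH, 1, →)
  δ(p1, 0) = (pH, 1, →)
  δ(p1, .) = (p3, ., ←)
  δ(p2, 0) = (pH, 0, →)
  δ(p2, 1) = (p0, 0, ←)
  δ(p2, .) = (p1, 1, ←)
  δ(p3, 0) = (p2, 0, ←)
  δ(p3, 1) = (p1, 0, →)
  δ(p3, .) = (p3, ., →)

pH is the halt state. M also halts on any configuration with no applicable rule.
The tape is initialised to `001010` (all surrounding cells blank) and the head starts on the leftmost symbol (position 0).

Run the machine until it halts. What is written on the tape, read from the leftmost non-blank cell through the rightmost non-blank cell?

p0 | ..[0]01010   read 0 → write ., move →, go to p3
p3 | ...[0]1010   read 0 → write 0, move ←, go to p2
p2 | ..[.]01010   read . → write 1, move ←, go to p1
p1 | .[.]101010   read . → write ., move ←, go to p3
p3 | [.].101010   read . → write ., move →, go to p3
p3 | .[.]101010   read . → write ., move →, go to p3
p3 | ..[1]01010   read 1 → write 0, move →, go to p1
p1 | ..0[0]1010   read 0 → write 1, move →, go to pH
pH | ..01[1]010
The non-blank tape span at halt is 011010.

011010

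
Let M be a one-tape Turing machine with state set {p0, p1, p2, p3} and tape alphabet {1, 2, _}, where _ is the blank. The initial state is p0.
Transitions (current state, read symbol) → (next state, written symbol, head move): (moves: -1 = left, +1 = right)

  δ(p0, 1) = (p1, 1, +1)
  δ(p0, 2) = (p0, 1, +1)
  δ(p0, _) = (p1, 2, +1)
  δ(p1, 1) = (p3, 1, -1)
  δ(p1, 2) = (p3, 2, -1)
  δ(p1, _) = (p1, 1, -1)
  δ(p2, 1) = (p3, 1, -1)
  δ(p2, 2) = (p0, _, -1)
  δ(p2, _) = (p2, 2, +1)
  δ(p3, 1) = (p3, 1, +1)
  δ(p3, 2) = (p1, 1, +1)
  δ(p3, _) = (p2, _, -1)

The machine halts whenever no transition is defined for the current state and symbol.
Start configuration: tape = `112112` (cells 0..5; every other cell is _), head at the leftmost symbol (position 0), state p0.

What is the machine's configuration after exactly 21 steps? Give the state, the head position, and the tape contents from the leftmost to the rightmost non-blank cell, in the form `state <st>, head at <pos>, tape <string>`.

p0 | [1]12112__   read 1 → write 1, move +1, go to p1
p1 | 1[1]2112__   read 1 → write 1, move -1, go to p3
p3 | [1]12112__   read 1 → write 1, move +1, go to p3
p3 | 1[1]2112__   read 1 → write 1, move +1, go to p3
p3 | 11[2]112__   read 2 → write 1, move +1, go to p1
p1 | 111[1]12__   read 1 → write 1, move -1, go to p3
p3 | 11[1]112__   read 1 → write 1, move +1, go to p3
p3 | 111[1]12__   read 1 → write 1, move +1, go to p3
p3 | 1111[1]2__   read 1 → write 1, move +1, go to p3
p3 | 11111[2]__   read 2 → write 1, move +1, go to p1
p1 | 111111[_]_   read _ → write 1, move -1, go to p1
p1 | 11111[1]1_   read 1 → write 1, move -1, go to p3
p3 | 1111[1]11_   read 1 → write 1, move +1, go to p3
p3 | 11111[1]1_   read 1 → write 1, move +1, go to p3
p3 | 111111[1]_   read 1 → write 1, move +1, go to p3
p3 | 1111111[_]   read _ → write _, move -1, go to p2
p2 | 111111[1]_   read 1 → write 1, move -1, go to p3
p3 | 11111[1]1_   read 1 → write 1, move +1, go to p3
p3 | 111111[1]_   read 1 → write 1, move +1, go to p3
p3 | 1111111[_]   read _ → write _, move -1, go to p2
p2 | 111111[1]_   read 1 → write 1, move -1, go to p3
p3 | 11111[1]1_
After 21 steps: state p3, head at 5, tape 1111111.

state p3, head at 5, tape 1111111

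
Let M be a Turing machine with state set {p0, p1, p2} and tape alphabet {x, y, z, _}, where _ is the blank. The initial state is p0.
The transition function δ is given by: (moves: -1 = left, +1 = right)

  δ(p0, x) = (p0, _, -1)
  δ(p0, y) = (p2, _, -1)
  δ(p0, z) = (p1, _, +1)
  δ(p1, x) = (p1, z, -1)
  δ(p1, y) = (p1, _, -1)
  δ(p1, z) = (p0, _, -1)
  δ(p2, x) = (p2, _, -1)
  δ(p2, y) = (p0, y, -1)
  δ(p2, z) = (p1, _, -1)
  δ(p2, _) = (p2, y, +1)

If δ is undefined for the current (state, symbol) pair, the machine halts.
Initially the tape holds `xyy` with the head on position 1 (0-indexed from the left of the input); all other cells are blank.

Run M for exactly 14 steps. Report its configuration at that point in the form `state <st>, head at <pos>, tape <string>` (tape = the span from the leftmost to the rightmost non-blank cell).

state p0, head at -3, tape y_y_y

state=p0 head=1 tape=___x[y]y   (p0,y)→(p2,_,-1)
state=p2 head=0 tape=___[x]_y   (p2,x)→(p2,_,-1)
state=p2 head=-1 tape=__[_]__y   (p2,_)→(p2,y,+1)
state=p2 head=0 tape=__y[_]_y   (p2,_)→(p2,y,+1)
state=p2 head=1 tape=__yy[_]y   (p2,_)→(p2,y,+1)
state=p2 head=2 tape=__yyy[y]   (p2,y)→(p0,y,-1)
state=p0 head=1 tape=__yy[y]y   (p0,y)→(p2,_,-1)
state=p2 head=0 tape=__y[y]_y   (p2,y)→(p0,y,-1)
state=p0 head=-1 tape=__[y]y_y   (p0,y)→(p2,_,-1)
state=p2 head=-2 tape=_[_]_y_y   (p2,_)→(p2,y,+1)
state=p2 head=-1 tape=_y[_]y_y   (p2,_)→(p2,y,+1)
state=p2 head=0 tape=_yy[y]_y   (p2,y)→(p0,y,-1)
state=p0 head=-1 tape=_y[y]y_y   (p0,y)→(p2,_,-1)
state=p2 head=-2 tape=_[y]_y_y   (p2,y)→(p0,y,-1)
state=p0 head=-3 tape=[_]y_y_y
After 14 steps: state p0, head at -3, tape y_y_y.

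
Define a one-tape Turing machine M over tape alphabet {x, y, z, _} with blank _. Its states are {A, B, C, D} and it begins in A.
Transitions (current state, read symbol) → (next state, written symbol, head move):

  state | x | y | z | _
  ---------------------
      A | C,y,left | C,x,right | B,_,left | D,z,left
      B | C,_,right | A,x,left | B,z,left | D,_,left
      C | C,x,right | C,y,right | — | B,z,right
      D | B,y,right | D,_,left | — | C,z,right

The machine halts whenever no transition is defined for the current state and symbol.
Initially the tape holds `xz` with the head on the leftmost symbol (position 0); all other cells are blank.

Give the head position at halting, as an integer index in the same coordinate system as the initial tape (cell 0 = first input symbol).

state=A head=0 tape=___[x]z   (A,x)→(C,y,left)
state=C head=-1 tape=__[_]yz   (C,_)→(B,z,right)
state=B head=0 tape=__z[y]z   (B,y)→(A,x,left)
state=A head=-1 tape=__[z]xz   (A,z)→(B,_,left)
state=B head=-2 tape=_[_]_xz   (B,_)→(D,_,left)
state=D head=-3 tape=[_]__xz   (D,_)→(C,z,right)
state=C head=-2 tape=z[_]_xz   (C,_)→(B,z,right)
state=B head=-1 tape=zz[_]xz   (B,_)→(D,_,left)
state=D head=-2 tape=z[z]_xz
At halt the head is at cell -2.

-2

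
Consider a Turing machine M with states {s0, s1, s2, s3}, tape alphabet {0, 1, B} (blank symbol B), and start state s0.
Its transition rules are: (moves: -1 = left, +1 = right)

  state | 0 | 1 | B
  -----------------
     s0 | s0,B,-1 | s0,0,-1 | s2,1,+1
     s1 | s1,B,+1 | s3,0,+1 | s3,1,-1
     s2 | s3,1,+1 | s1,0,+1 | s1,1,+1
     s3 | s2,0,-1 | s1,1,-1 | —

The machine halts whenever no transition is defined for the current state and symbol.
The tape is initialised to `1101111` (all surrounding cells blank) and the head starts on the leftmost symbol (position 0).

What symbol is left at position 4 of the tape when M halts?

s0 | B[1]101111B   read 1 → write 0, move -1, go to s0
s0 | [B]0101111B   read B → write 1, move +1, go to s2
s2 | 1[0]101111B   read 0 → write 1, move +1, go to s3
s3 | 11[1]01111B   read 1 → write 1, move -1, go to s1
s1 | 1[1]101111B   read 1 → write 0, move +1, go to s3
s3 | 10[1]01111B   read 1 → write 1, move -1, go to s1
s1 | 1[0]101111B   read 0 → write B, move +1, go to s1
s1 | 1B[1]01111B   read 1 → write 0, move +1, go to s3
s3 | 1B0[0]1111B   read 0 → write 0, move -1, go to s2
s2 | 1B[0]01111B   read 0 → write 1, move +1, go to s3
s3 | 1B1[0]1111B   read 0 → write 0, move -1, go to s2
s2 | 1B[1]01111B   read 1 → write 0, move +1, go to s1
s1 | 1B0[0]1111B   read 0 → write B, move +1, go to s1
s1 | 1B0B[1]111B   read 1 → write 0, move +1, go to s3
s3 | 1B0B0[1]11B   read 1 → write 1, move -1, go to s1
s1 | 1B0B[0]111B   read 0 → write B, move +1, go to s1
s1 | 1B0BB[1]11B   read 1 → write 0, move +1, go to s3
s3 | 1B0BB0[1]1B   read 1 → write 1, move -1, go to s1
s1 | 1B0BB[0]11B   read 0 → write B, move +1, go to s1
s1 | 1B0BBB[1]1B   read 1 → write 0, move +1, go to s3
s3 | 1B0BBB0[1]B   read 1 → write 1, move -1, go to s1
s1 | 1B0BBB[0]1B   read 0 → write B, move +1, go to s1
s1 | 1B0BBBB[1]B   read 1 → write 0, move +1, go to s3
s3 | 1B0BBBB0[B]
Cell 4 holds B when M halts.

B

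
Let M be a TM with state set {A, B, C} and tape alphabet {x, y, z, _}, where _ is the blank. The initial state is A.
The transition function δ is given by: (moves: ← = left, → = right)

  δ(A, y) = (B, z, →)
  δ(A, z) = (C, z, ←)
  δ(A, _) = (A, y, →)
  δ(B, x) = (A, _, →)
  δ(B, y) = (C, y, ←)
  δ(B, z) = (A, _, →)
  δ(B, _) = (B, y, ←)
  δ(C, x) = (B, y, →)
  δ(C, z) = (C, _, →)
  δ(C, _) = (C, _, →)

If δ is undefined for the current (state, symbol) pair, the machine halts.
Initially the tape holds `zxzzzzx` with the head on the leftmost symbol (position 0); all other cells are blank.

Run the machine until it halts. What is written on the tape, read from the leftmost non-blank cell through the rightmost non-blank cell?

A | _[z]xzzzzx_   read z → write z, move ←, go to C
C | [_]zxzzzzx_   read _ → write _, move →, go to C
C | _[z]xzzzzx_   read z → write _, move →, go to C
C | __[x]zzzzx_   read x → write y, move →, go to B
B | __y[z]zzzx_   read z → write _, move →, go to A
A | __y_[z]zzx_   read z → write z, move ←, go to C
C | __y[_]zzzx_   read _ → write _, move →, go to C
C | __y_[z]zzx_   read z → write _, move →, go to C
C | __y__[z]zx_   read z → write _, move →, go to C
C | __y___[z]x_   read z → write _, move →, go to C
C | __y____[x]_   read x → write y, move →, go to B
B | __y____y[_]   read _ → write y, move ←, go to B
B | __y____[y]y   read y → write y, move ←, go to C
C | __y___[_]yy   read _ → write _, move →, go to C
C | __y____[y]y
The non-blank tape span at halt is y____yy.

y____yy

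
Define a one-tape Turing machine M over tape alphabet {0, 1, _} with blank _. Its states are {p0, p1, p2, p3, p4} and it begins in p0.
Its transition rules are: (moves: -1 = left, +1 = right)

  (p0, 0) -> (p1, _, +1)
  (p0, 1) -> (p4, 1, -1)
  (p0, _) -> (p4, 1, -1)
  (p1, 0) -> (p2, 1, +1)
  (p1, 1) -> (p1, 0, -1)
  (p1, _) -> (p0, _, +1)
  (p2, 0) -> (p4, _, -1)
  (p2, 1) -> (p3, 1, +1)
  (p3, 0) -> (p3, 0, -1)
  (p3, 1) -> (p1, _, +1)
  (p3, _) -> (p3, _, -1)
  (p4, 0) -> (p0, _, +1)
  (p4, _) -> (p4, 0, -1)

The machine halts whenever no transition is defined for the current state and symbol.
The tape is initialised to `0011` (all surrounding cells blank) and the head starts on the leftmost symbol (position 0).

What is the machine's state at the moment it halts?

p4

state=p0 head=0 tape=[0]011__   (p0,0)→(p1,_,+1)
state=p1 head=1 tape=_[0]11__   (p1,0)→(p2,1,+1)
state=p2 head=2 tape=_1[1]1__   (p2,1)→(p3,1,+1)
state=p3 head=3 tape=_11[1]__   (p3,1)→(p1,_,+1)
state=p1 head=4 tape=_11_[_]_   (p1,_)→(p0,_,+1)
state=p0 head=5 tape=_11__[_]   (p0,_)→(p4,1,-1)
state=p4 head=4 tape=_11_[_]1   (p4,_)→(p4,0,-1)
state=p4 head=3 tape=_11[_]01   (p4,_)→(p4,0,-1)
state=p4 head=2 tape=_1[1]001
No transition is defined for (p4, 1); M halts in state p4.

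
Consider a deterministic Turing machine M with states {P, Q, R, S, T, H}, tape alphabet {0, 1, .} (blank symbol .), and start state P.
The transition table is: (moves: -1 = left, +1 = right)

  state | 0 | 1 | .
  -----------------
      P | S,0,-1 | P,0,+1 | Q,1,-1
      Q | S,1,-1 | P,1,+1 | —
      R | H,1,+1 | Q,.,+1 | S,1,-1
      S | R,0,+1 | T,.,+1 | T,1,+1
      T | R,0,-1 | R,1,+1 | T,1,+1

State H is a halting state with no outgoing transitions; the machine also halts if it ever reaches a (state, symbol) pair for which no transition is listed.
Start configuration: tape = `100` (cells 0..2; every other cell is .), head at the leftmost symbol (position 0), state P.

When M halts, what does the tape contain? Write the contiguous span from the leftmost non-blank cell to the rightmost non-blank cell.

010

P | [1]00   read 1 → write 0, move +1, go to P
P | 0[0]0   read 0 → write 0, move -1, go to S
S | [0]00   read 0 → write 0, move +1, go to R
R | 0[0]0   read 0 → write 1, move +1, go to H
H | 01[0]
The non-blank tape span at halt is 010.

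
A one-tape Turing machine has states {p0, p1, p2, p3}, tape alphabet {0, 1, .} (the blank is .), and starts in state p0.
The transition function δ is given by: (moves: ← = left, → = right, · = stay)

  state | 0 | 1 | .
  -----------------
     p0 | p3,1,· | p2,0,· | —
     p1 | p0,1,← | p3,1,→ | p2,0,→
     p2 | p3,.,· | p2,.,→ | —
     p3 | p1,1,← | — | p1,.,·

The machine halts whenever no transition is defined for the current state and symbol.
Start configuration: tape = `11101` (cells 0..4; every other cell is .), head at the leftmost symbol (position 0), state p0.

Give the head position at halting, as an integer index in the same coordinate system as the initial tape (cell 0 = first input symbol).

5

state=p0 head=0 tape=[1]1101.   (p0,1)→(p2,0,·)
state=p2 head=0 tape=[0]1101.   (p2,0)→(p3,.,·)
state=p3 head=0 tape=[.]1101.   (p3,.)→(p1,.,·)
state=p1 head=0 tape=[.]1101.   (p1,.)→(p2,0,→)
state=p2 head=1 tape=0[1]101.   (p2,1)→(p2,.,→)
state=p2 head=2 tape=0.[1]01.   (p2,1)→(p2,.,→)
state=p2 head=3 tape=0..[0]1.   (p2,0)→(p3,.,·)
state=p3 head=3 tape=0..[.]1.   (p3,.)→(p1,.,·)
state=p1 head=3 tape=0..[.]1.   (p1,.)→(p2,0,→)
state=p2 head=4 tape=0..0[1].   (p2,1)→(p2,.,→)
state=p2 head=5 tape=0..0.[.]
At halt the head is at cell 5.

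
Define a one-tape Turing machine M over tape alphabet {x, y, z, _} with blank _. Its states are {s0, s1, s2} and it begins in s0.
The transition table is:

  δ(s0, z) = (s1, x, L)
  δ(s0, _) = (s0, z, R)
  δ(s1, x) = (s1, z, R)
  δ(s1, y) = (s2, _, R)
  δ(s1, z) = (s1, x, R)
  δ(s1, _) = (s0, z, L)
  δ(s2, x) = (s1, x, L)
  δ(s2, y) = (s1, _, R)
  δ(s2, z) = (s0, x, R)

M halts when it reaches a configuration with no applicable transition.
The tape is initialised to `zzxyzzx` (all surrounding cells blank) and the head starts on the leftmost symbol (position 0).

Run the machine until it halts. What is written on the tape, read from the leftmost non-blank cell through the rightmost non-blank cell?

xzzxz_zxzxz

state=s0 head=0 tape=__[z]zxyzzx__   (s0,z)→(s1,x,L)
state=s1 head=-1 tape=_[_]xzxyzzx__   (s1,_)→(s0,z,L)
state=s0 head=-2 tape=[_]zxzxyzzx__   (s0,_)→(s0,z,R)
state=s0 head=-1 tape=z[z]xzxyzzx__   (s0,z)→(s1,x,L)
state=s1 head=-2 tape=[z]xxzxyzzx__   (s1,z)→(s1,x,R)
state=s1 head=-1 tape=x[x]xzxyzzx__   (s1,x)→(s1,z,R)
state=s1 head=0 tape=xz[x]zxyzzx__   (s1,x)→(s1,z,R)
state=s1 head=1 tape=xzz[z]xyzzx__   (s1,z)→(s1,x,R)
state=s1 head=2 tape=xzzx[x]yzzx__   (s1,x)→(s1,z,R)
state=s1 head=3 tape=xzzxz[y]zzx__   (s1,y)→(s2,_,R)
state=s2 head=4 tape=xzzxz_[z]zx__   (s2,z)→(s0,x,R)
state=s0 head=5 tape=xzzxz_x[z]x__   (s0,z)→(s1,x,L)
state=s1 head=4 tape=xzzxz_[x]xx__   (s1,x)→(s1,z,R)
state=s1 head=5 tape=xzzxz_z[x]x__   (s1,x)→(s1,z,R)
state=s1 head=6 tape=xzzxz_zz[x]__   (s1,x)→(s1,z,R)
state=s1 head=7 tape=xzzxz_zzz[_]_   (s1,_)→(s0,z,L)
state=s0 head=6 tape=xzzxz_zz[z]z_   (s0,z)→(s1,x,L)
state=s1 head=5 tape=xzzxz_z[z]xz_   (s1,z)→(s1,x,R)
state=s1 head=6 tape=xzzxz_zx[x]z_   (s1,x)→(s1,z,R)
state=s1 head=7 tape=xzzxz_zxz[z]_   (s1,z)→(s1,x,R)
state=s1 head=8 tape=xzzxz_zxzx[_]   (s1,_)→(s0,z,L)
state=s0 head=7 tape=xzzxz_zxz[x]z
The non-blank tape span at halt is xzzxz_zxzxz.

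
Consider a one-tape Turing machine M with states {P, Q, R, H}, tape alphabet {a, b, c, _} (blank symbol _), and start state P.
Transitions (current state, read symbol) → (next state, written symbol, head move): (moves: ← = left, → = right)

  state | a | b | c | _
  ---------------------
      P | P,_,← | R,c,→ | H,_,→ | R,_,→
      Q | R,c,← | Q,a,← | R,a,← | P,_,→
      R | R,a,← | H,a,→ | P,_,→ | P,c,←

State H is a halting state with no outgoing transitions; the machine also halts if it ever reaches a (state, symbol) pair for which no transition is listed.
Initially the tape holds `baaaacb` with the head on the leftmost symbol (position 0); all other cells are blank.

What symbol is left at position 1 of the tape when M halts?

state=P head=0 tape=[b]aaaacb   (P,b)→(R,c,→)
state=R head=1 tape=c[a]aaacb   (R,a)→(R,a,←)
state=R head=0 tape=[c]aaaacb   (R,c)→(P,_,→)
state=P head=1 tape=_[a]aaacb   (P,a)→(P,_,←)
state=P head=0 tape=[_]_aaacb   (P,_)→(R,_,→)
state=R head=1 tape=_[_]aaacb   (R,_)→(P,c,←)
state=P head=0 tape=[_]caaacb   (P,_)→(R,_,→)
state=R head=1 tape=_[c]aaacb   (R,c)→(P,_,→)
state=P head=2 tape=__[a]aacb   (P,a)→(P,_,←)
state=P head=1 tape=_[_]_aacb   (P,_)→(R,_,→)
state=R head=2 tape=__[_]aacb   (R,_)→(P,c,←)
state=P head=1 tape=_[_]caacb   (P,_)→(R,_,→)
state=R head=2 tape=__[c]aacb   (R,c)→(P,_,→)
state=P head=3 tape=___[a]acb   (P,a)→(P,_,←)
state=P head=2 tape=__[_]_acb   (P,_)→(R,_,→)
state=R head=3 tape=___[_]acb   (R,_)→(P,c,←)
state=P head=2 tape=__[_]cacb   (P,_)→(R,_,→)
state=R head=3 tape=___[c]acb   (R,c)→(P,_,→)
state=P head=4 tape=____[a]cb   (P,a)→(P,_,←)
state=P head=3 tape=___[_]_cb   (P,_)→(R,_,→)
state=R head=4 tape=____[_]cb   (R,_)→(P,c,←)
state=P head=3 tape=___[_]ccb   (P,_)→(R,_,→)
state=R head=4 tape=____[c]cb   (R,c)→(P,_,→)
state=P head=5 tape=_____[c]b   (P,c)→(H,_,→)
state=H head=6 tape=______[b]
Cell 1 holds _ when M halts.

_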